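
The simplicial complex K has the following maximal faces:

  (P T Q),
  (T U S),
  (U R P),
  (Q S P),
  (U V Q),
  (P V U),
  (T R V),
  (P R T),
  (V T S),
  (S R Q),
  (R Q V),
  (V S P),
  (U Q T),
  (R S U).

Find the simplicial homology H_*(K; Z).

Fix the vertex order P < Q < R < S < T < U < V and write every simplex with vertices in increasing order. Then dim K = 2 and the simplices of K are:

  0-simplices (7): P, Q, R, S, T, U, V
  1-simplices (21): PQ, PR, PS, PT, PU, PV, QR, QS, QT, QU, QV, RS, RT, RU, RV, ST, SU, SV, TU, TV, UV
  2-simplices (14): PQS, PQT, PRT, PRU, PSV, PUV, QRS, QRV, QTU, QUV, RSU, RTV, STU, STV

Hence C_0 ≅ Z^7, C_1 ≅ Z^21, C_2 ≅ Z^14.

∂_1: C_1 → C_0 is given by ∂[p,q] = [q] − [p]. For instance
  ∂QT = T − Q.
The 7×21 boundary matrix has rank 6 and Smith normal form diag(1,1,1,1,1,1).

The boundary map ∂_2: C_2 → C_1 acts by ∂[p,q,r] = [q,r] − [p,r] + [p,q]. For instance
  ∂PSV = SV − PV + PS,
  ∂STV = TV − SV + ST.
This gives a 21×14 integer matrix of rank 13; reducing to Smith normal form yields diagonal entries (1,1,1,1,1,1,1,1,1,1,1,1,1).

Computing H_k = (kernel of ∂_k) / (image of ∂_{k+1}):

  H_0: rank C_0 − rank ∂_1 = 7 − 6 = 1, and the invariant factors of ∂_1 are all 1, so H_0 = Z.
  H_1: rank ker ∂_1 − rank ∂_2 = (21 − 6) − 13 = 2, and the invariant factors of ∂_2 are all 1, so H_1 = Z^2.
  H_2: rank ker ∂_2 − rank ∂_3 = (14 − 13) − 0 = 1, and there is no ∂_3, so H_2 = Z.

As a check, the Euler characteristic is 7 − 21 + 14 = 0, which agrees with 1 − 2 + 1 = 0.

H_0 ≅ Z,  H_1 ≅ Z^2,  H_2 ≅ Z.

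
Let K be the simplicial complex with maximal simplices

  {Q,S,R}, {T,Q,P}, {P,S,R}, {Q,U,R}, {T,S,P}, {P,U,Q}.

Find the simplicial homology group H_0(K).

K has 6 vertices, 12 edges, 6 triangles.
rank ∂_0 = 0, rank ∂_1 = 5 ⇒ b_0 = 6 − 0 − 5 = 1; all invariant factors of ∂_1 are 1 so no torsion. So H_0 = Z.

H_0 = Z.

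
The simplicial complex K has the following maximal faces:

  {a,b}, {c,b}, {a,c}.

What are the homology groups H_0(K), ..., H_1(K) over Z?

We work with the vertex ordering a < b < c. The simplices of K, each written with vertices in increasing order, are:

  0-simplices (3): a, b, c
  1-simplices (3): ab, ac, bc

Hence C_0 ≅ Z^3, C_1 ≅ Z^3.

Boundary ∂_1: C_1 → C_0 is given by ∂[p,q] = [q] − [p]. For instance
  ∂ab = b − a.
This gives a 3×3 integer matrix of rank 2; reducing to Smith normal form yields diagonal entries (1,1).

From H_k ≅ ker(∂_k) / im(∂_{k+1}) we obtain:

  H_0: rank C_0 − rank ∂_1 = 3 − 2 = 1, and the invariant factors of ∂_1 are all 1, so H_0 = Z.
  H_1: rank ker ∂_1 − rank ∂_2 = (3 − 2) − 0 = 1, and there is no ∂_2, so H_1 = Z.

(K is a triangulation of the circle S^1.)

H_0 ≅ Z,  H_1 ≅ Z.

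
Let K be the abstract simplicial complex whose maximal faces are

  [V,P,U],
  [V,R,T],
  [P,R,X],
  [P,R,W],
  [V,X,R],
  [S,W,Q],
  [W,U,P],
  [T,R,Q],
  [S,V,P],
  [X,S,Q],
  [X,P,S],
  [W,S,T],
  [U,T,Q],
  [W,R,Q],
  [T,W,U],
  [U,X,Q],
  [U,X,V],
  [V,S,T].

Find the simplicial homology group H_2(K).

H_2 = 0.

Order the vertices as P < Q < R < S < T < U < V < W < X. Listing each simplex with vertices in this order, K has dimension 2 with simplices:

  0-simplices (9): P, Q, R, S, T, U, V, W, X
  1-simplices (27): PR, PS, PU, PV, PW, PX, QR, QS, QT, QU, QW, QX, RT, RV, RW, RX, ST, SV, SW, SX, TU, TV, TW, UV, UW, UX, VX
  2-simplices (18): PRW, PRX, PSV, PSX, PUV, PUW, QRT, QRW, QSW, QSX, QTU, QUX, RTV, RVX, STV, STW, TUW, UVX

so the chain groups are C_0 ≅ Z^9, C_1 ≅ Z^27, C_2 ≅ Z^18.

Boundary ∂_1: C_1 → C_0 sends each edge [p,q] (with p < q) to q − p. For instance
  ∂TW = W − T.
This gives a 9×27 integer matrix of rank 8; reducing to Smith normal form yields diagonal entries (1,1,1,1,1,1,1,1).

∂_2: C_2 → C_1 maps a triangle to the signed sum of its edges. For instance
  ∂PSX = SX − PX + PS,
  ∂QRT = RT − QT + QR.
The resulting 27×18 matrix has rank 18, and its Smith normal form has invariant factors (1,1,1,1,1,1,1,1,1,1,1,1,1,1,1,1,1,2).

Reading off H_k = ker ∂_k / im ∂_{k+1}:

  H_2: rank ker ∂_2 − rank ∂_3 = (18 − 18) − 0 = 0, and there is no ∂_3, so H_2 = 0.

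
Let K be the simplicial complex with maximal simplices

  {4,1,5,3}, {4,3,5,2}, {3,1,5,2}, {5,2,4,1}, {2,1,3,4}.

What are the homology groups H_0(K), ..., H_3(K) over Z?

H_0 = Z,  H_1 = 0,  H_2 = 0,  H_3 = Z.

Take the total order 1 < 2 < 3 < 4 < 5 on the vertex set. Then K (dimension 3) consists of the simplices:

  0-simplices (5): [1], [2], [3], [4], [5]
  1-simplices (10): [1,2], [1,3], [1,4], [1,5], [2,3], [2,4], [2,5], [3,4], [3,5], [4,5]
  2-simplices (10): [1,2,3], [1,2,4], [1,2,5], [1,3,4], [1,3,5], [1,4,5], [2,3,4], [2,3,5], [2,4,5], [3,4,5]
  3-simplices (5): [1,2,3,4], [1,2,3,5], [1,2,4,5], [1,3,4,5], [2,3,4,5]

Hence C_0 ≅ Z^5, C_1 ≅ Z^10, C_2 ≅ Z^10, C_3 ≅ Z^5.

Boundary ∂_1: C_1 → C_0 sends each edge [p,q] (with p < q) to q − p. For instance
  ∂[1,4] = [4] − [1].
As a 5×10 matrix over Z this has rank 4, with invariant factors (1,1,1,1).

∂_2: C_2 → C_1 sends each 2-simplex [p,q,r] to [q,r] − [p,r] + [p,q]. For instance
  ∂[1,2,3] = [2,3] − [1,3] + [1,2],
  ∂[1,2,4] = [2,4] − [1,4] + [1,2].
The 10×10 boundary matrix has rank 6 and Smith normal form diag(1,1,1,1,1,1).

The boundary map ∂_3: C_3 → C_2 sends each 3-simplex σ to the alternating sum Σ_i (−1)^i (σ with its i-th vertex removed). For instance
  ∂[1,2,4,5] = [2,4,5] − [1,4,5] + [1,2,5] − [1,2,4],
  ∂[2,3,4,5] = [3,4,5] − [2,4,5] + [2,3,5] − [2,3,4].
This gives a 10×5 integer matrix of rank 4; reducing to Smith normal form yields diagonal entries (1,1,1,1).

From H_k ≅ ker(∂_k) / im(∂_{k+1}) we obtain:

  H_0: rank C_0 − rank ∂_1 = 5 − 4 = 1, and the invariant factors of ∂_1 are all 1, so H_0 = Z.
  H_1: rank ker ∂_1 − rank ∂_2 = (10 − 4) − 6 = 0, and the invariant factors of ∂_2 are all 1, so H_1 = 0.
  H_2: rank ker ∂_2 − rank ∂_3 = (10 − 6) − 4 = 0, and the invariant factors of ∂_3 are all 1, so H_2 = 0.
  H_3: rank ker ∂_3 − rank ∂_4 = (5 − 4) − 0 = 1, and there is no ∂_4, so H_3 = Z.

As a check, the Euler characteristic is 5 − 10 + 10 − 5 = 0, which agrees with 1 − 0 + 0 − 1 = 0.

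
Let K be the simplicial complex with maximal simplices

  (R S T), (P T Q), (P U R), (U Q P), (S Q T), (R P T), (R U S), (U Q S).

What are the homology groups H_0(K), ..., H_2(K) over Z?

Take the total order P < Q < R < S < T < U on the vertex set. Then K (dimension 2) consists of the simplices:

  0-simplices (6): P, Q, R, S, T, U
  1-simplices (12): PQ, PR, PT, PU, QS, QT, QU, RS, RT, RU, ST, SU
  2-simplices (8): PQT, PQU, PRT, PRU, QST, QSU, RST, RSU

so the chain groups are C_0 ≅ Z^6, C_1 ≅ Z^12, C_2 ≅ Z^8.

Boundary ∂_1: C_1 → C_0 sends each edge [p,q] (with p < q) to q − p.
The resulting 6×12 matrix has rank 5, and its Smith normal form has invariant factors (1,1,1,1,1).

∂_2: C_2 → C_1 acts by ∂[p,q,r] = [q,r] − [p,r] + [p,q]. For instance
  ∂PRT = RT − PT + PR,
  ∂RST = ST − RT + RS.
The 12×8 boundary matrix has rank 7 and Smith normal form diag(1,1,1,1,1,1,1).

From H_k ≅ ker(∂_k) / im(∂_{k+1}) we obtain:

  H_0: rank C_0 − rank ∂_1 = 6 − 5 = 1, and the invariant factors of ∂_1 are all 1, so H_0 ≅ Z.
  H_1: rank ker ∂_1 − rank ∂_2 = (12 − 5) − 7 = 0, and the invariant factors of ∂_2 are all 1, so H_1 ≅ 0.
  H_2: rank ker ∂_2 − rank ∂_3 = (8 − 7) − 0 = 1, and there is no ∂_3, so H_2 ≅ Z.

As a check, the Euler characteristic is 6 − 12 + 8 = 2, which agrees with 1 − 0 + 1 = 2.

H_0 = Z,  H_1 = 0,  H_2 = Z.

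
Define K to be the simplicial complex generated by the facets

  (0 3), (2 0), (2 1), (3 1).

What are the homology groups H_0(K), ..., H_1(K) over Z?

Order the vertices as 0 < 1 < 2 < 3. Listing each simplex with vertices in this order, K has dimension 1 with simplices:

  0-simplices (4): [0], [1], [2], [3]
  1-simplices (4): [0,2], [0,3], [1,2], [1,3]

giving chain groups C_0 ≅ Z^4, C_1 ≅ Z^4.

Boundary ∂_1: C_1 → C_0 is given by ∂[p,q] = [q] − [p].
The 4×4 boundary matrix has rank 3 and Smith normal form diag(1,1,1).

From H_k ≅ ker(∂_k) / im(∂_{k+1}) we obtain:

  H_0: rank C_0 − rank ∂_1 = 4 − 3 = 1, and the invariant factors of ∂_1 are all 1, so H_0 = Z.
  H_1: rank ker ∂_1 − rank ∂_2 = (4 − 3) − 0 = 1, and there is no ∂_2, so H_1 = Z.

H_0 ≅ Z,  H_1 ≅ Z.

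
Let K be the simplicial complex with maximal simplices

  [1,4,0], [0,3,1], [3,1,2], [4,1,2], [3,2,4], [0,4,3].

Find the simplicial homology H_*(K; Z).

H_0 ≅ Z,  H_1 = 0,  H_2 ≅ Z.

Take the total order 0 < 1 < 2 < 3 < 4 on the vertex set. Then K (dimension 2) consists of the simplices:

  0-simplices (5): [0], [1], [2], [3], [4]
  1-simplices (9): [0,1], [0,3], [0,4], [1,2], [1,3], [1,4], [2,3], [2,4], [3,4]
  2-simplices (6): [0,1,3], [0,1,4], [0,3,4], [1,2,3], [1,2,4], [2,3,4]

giving chain groups C_0 ≅ Z^5, C_1 ≅ Z^9, C_2 ≅ Z^6.

∂_1: C_1 → C_0 sends each edge [p,q] (with p < q) to q − p.
The 5×9 boundary matrix has rank 4 and Smith normal form diag(1,1,1,1).

∂_2: C_2 → C_1 acts by ∂[p,q,r] = [q,r] − [p,r] + [p,q]. For instance
  ∂[0,1,3] = [1,3] − [0,3] + [0,1],
  ∂[0,3,4] = [3,4] − [0,4] + [0,3].
The resulting 9×6 matrix has rank 5, and its Smith normal form has invariant factors (1,1,1,1,1).

Computing H_k = (kernel of ∂_k) / (image of ∂_{k+1}):

  H_0: rank C_0 − rank ∂_1 = 5 − 4 = 1, and the invariant factors of ∂_1 are all 1, so H_0 = Z.
  H_1: rank ker ∂_1 − rank ∂_2 = (9 − 4) − 5 = 0, and the invariant factors of ∂_2 are all 1, so H_1 = 0.
  H_2: rank ker ∂_2 − rank ∂_3 = (6 − 5) − 0 = 1, and there is no ∂_3, so H_2 = Z.

As a check, the Euler characteristic is 5 − 9 + 6 = 2, which agrees with 1 − 0 + 1 = 2.
(K is a triangulation of the 2-sphere S^2.)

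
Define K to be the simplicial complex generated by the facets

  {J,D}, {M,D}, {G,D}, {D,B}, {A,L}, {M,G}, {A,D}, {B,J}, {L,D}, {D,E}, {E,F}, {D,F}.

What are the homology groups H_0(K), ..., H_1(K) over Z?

H_0 = Z,  H_1 = Z^4.

Fix the vertex order A < B < D < E < F < G < J < L < M and write every simplex with vertices in increasing order. Then dim K = 1 and the simplices of K are:

  0-simplices (9): A, B, D, E, F, G, J, L, M
  1-simplices (12): AD, AL, BD, BJ, DE, DF, DG, DJ, DL, DM, EF, GM

Hence C_0 ≅ Z^9, C_1 ≅ Z^12.

The boundary map ∂_1: C_1 → C_0 is given by ∂[p,q] = [q] − [p]. For instance
  ∂AD = D − A.
This gives a 9×12 integer matrix of rank 8; reducing to Smith normal form yields diagonal entries (1,1,1,1,1,1,1,1).

From H_k ≅ ker(∂_k) / im(∂_{k+1}) we obtain:

  H_0: rank C_0 − rank ∂_1 = 9 − 8 = 1, and the invariant factors of ∂_1 are all 1, so H_0 ≅ Z.
  H_1: rank ker ∂_1 − rank ∂_2 = (12 − 8) − 0 = 4, and there is no ∂_2, so H_1 ≅ Z^4.

As a check, the Euler characteristic is 9 − 12 = -3, which agrees with 1 − 4 = -3.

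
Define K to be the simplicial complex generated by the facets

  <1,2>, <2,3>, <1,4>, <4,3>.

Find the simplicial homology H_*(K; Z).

K has 4 vertices, 4 edges.
rank ∂_0 = 0, rank ∂_1 = 3 ⇒ b_0 = 4 − 0 − 3 = 1; all invariant factors of ∂_1 are 1 so no torsion. So H_0 ≅ Z.
rank ∂_1 = 3, rank ∂_2 = 0 ⇒ b_1 = 4 − 3 − 0 = 1. So H_1 ≅ Z.

H_0 ≅ Z,  H_1 ≅ Z.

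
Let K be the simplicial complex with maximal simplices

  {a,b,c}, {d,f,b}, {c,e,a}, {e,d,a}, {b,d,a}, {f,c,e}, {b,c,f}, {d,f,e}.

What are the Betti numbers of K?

Fix the vertex order a < b < c < d < e < f and write every simplex with vertices in increasing order. Then dim K = 2 and the simplices of K are:

  0-simplices (6): a, b, c, d, e, f
  1-simplices (12): ab, ac, ad, ae, bc, bd, bf, ce, cf, de, df, ef
  2-simplices (8): abc, abd, ace, ade, bcf, bdf, cef, def

so the chain groups are C_0 ≅ Z^6, C_1 ≅ Z^12, C_2 ≅ Z^8.

∂_1: C_1 → C_0 maps an edge to its endpoints' difference, ∂[p,q] = q − p.
The 6×12 boundary matrix has rank 5 and Smith normal form diag(1,1,1,1,1).

Boundary ∂_2: C_2 → C_1 sends each 2-simplex [p,q,r] to [q,r] − [p,r] + [p,q]. For instance
  ∂bcf = cf − bf + bc,
  ∂ace = ce − ae + ac.
As a 12×8 matrix over Z this has rank 7, with invariant factors (1,1,1,1,1,1,1).

Now H_k = ker ∂_k / im ∂_{k+1}, so:

  H_0: rank C_0 − rank ∂_1 = 6 − 5 = 1, and the invariant factors of ∂_1 are all 1, so H_0 ≅ Z.
  H_1: rank ker ∂_1 − rank ∂_2 = (12 − 5) − 7 = 0, and the invariant factors of ∂_2 are all 1, so H_1 ≅ 0.
  H_2: rank ker ∂_2 − rank ∂_3 = (8 − 7) − 0 = 1, and there is no ∂_3, so H_2 ≅ Z.

(K is a triangulation of the 2-sphere S^2.)

Hence the Betti numbers are b_0 = 1, b_1 = 0, b_2 = 1.

b_0 = 1, b_1 = 0, b_2 = 1.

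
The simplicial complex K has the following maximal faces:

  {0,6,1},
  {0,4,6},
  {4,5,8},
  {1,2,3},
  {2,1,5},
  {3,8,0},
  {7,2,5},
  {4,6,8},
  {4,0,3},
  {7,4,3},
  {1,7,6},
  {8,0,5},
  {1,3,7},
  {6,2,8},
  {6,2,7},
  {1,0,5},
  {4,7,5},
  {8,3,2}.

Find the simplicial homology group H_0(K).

H_0 = Z.

Fix the vertex order 0 < 1 < 2 < 3 < 4 < 5 < 6 < 7 < 8 and write every simplex with vertices in increasing order. Then dim K = 2 and the simplices of K are:

  0-simplices (9): [0], [1], [2], [3], [4], [5], [6], [7], [8]
  1-simplices (27): (27 of them)
  2-simplices (18): [0,1,5], [0,1,6], [0,3,4], [0,3,8], [0,4,6], [0,5,8], [1,2,3], [1,2,5], [1,3,7], [1,6,7], [2,3,8], [2,5,7], [2,6,7], [2,6,8], [3,4,7], [4,5,7], [4,5,8], [4,6,8]

so the chain groups are C_0 ≅ Z^9, C_1 ≅ Z^27, C_2 ≅ Z^18.

The boundary map ∂_1: C_1 → C_0 maps an edge to its endpoints' difference, ∂[p,q] = q − p.
The 9×27 boundary matrix has rank 8 and Smith normal form diag(1,1,1,1,1,1,1,1).

∂_2: C_2 → C_1 maps a triangle to the signed sum of its edges. For instance
  ∂[1,3,7] = [3,7] − [1,7] + [1,3],
  ∂[1,6,7] = [6,7] − [1,7] + [1,6].
The resulting 27×18 matrix has rank 18, and its Smith normal form has invariant factors (1,1,1,1,1,1,1,1,1,1,1,1,1,1,1,1,1,2).

Computing H_k = (kernel of ∂_k) / (image of ∂_{k+1}):

  H_0: rank C_0 − rank ∂_1 = 9 − 8 = 1, and the invariant factors of ∂_1 are all 1, so H_0 ≅ Z.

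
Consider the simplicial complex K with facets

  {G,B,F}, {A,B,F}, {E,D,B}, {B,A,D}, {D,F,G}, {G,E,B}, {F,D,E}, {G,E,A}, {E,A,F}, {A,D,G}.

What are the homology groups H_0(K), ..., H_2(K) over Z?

K has 6 vertices, 15 edges, 10 triangles.
rank ∂_0 = 0, rank ∂_1 = 5 ⇒ b_0 = 6 − 0 − 5 = 1; all invariant factors of ∂_1 are 1 so no torsion. So H_0 = Z.
rank ∂_1 = 5, rank ∂_2 = 10 ⇒ b_1 = 15 − 5 − 10 = 0; ∂_2 has invariant factor(s) [2] giving torsion. So H_1 = Z/2Z.
rank ∂_2 = 10, rank ∂_3 = 0 ⇒ b_2 = 10 − 10 − 0 = 0. So H_2 = 0.

H_0 = Z,  H_1 = Z/2Z,  H_2 = 0.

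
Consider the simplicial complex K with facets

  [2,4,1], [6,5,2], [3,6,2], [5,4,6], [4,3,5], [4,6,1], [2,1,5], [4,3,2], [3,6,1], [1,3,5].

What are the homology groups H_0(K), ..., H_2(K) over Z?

H_0 = Z,  H_1 = Z/2,  H_2 = 0.

Fix the vertex order 1 < 2 < 3 < 4 < 5 < 6 and write every simplex with vertices in increasing order. Then dim K = 2 and the simplices of K are:

  0-simplices (6): [1], [2], [3], [4], [5], [6]
  1-simplices (15): [1,2], [1,3], [1,4], [1,5], [1,6], [2,3], [2,4], [2,5], [2,6], [3,4], [3,5], [3,6], [4,5], [4,6], [5,6]
  2-simplices (10): [1,2,4], [1,2,5], [1,3,5], [1,3,6], [1,4,6], [2,3,4], [2,3,6], [2,5,6], [3,4,5], [4,5,6]

Hence C_0 ≅ Z^6, C_1 ≅ Z^15, C_2 ≅ Z^10.

∂_1: C_1 → C_0 maps an edge to its endpoints' difference, ∂[p,q] = q − p.
The 6×15 boundary matrix has rank 5 and Smith normal form diag(1,1,1,1,1).

The boundary map ∂_2: C_2 → C_1 sends each 2-simplex [p,q,r] to [q,r] − [p,r] + [p,q]. For instance
  ∂[3,4,5] = [4,5] − [3,5] + [3,4],
  ∂[1,3,5] = [3,5] − [1,5] + [1,3].
As a 15×10 matrix over Z this has rank 10, with invariant factors (1,1,1,1,1,1,1,1,1,2).

Reading off H_k = ker ∂_k / im ∂_{k+1}:

  H_0: rank C_0 − rank ∂_1 = 6 − 5 = 1, and the invariant factors of ∂_1 are all 1, so H_0 = Z.
  H_1: rank ker ∂_1 − rank ∂_2 = (15 − 5) − 10 = 0, and ∂_2 has invariant factor 2 > 1, so H_1 = Z/2.
  H_2: rank ker ∂_2 − rank ∂_3 = (10 − 10) − 0 = 0, and there is no ∂_3, so H_2 = 0.

(K is a triangulation of the real projective plane RP^2.)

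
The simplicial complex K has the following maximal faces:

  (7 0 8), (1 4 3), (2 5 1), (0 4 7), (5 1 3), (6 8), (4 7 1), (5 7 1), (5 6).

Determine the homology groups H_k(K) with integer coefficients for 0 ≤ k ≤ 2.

K has 9 vertices, 16 edges, 7 triangles.
rank ∂_0 = 0, rank ∂_1 = 8 ⇒ b_0 = 9 − 0 − 8 = 1; all invariant factors of ∂_1 are 1 so no torsion. So H_0 = Z.
rank ∂_1 = 8, rank ∂_2 = 7 ⇒ b_1 = 16 − 8 − 7 = 1; all invariant factors of ∂_2 are 1 so no torsion. So H_1 = Z.
rank ∂_2 = 7, rank ∂_3 = 0 ⇒ b_2 = 7 − 7 − 0 = 0. So H_2 = 0.

H_0 ≅ Z,  H_1 ≅ Z,  H_2 = 0.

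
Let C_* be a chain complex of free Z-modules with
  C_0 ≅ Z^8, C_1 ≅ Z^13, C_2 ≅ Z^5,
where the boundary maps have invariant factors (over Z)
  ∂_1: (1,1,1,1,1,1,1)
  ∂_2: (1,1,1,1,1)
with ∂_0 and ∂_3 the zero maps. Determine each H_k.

H_0: b_0 = 8 − 0 − 7 = 1; torsion from ∂_1 factors > 1: none. So H_0 ≅ Z.
H_1: b_1 = 13 − 7 − 5 = 1; torsion from ∂_2 factors > 1: none. So H_1 ≅ Z.
H_2: b_2 = 5 − 5 − 0 = 0; torsion from ∂_3 factors > 1: none. So H_2 ≅ 0.

H_0 ≅ Z,  H_1 ≅ Z,  H_2 = 0.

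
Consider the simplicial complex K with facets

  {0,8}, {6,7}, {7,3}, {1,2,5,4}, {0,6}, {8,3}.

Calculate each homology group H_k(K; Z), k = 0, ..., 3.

H_0 ≅ Z^2,  H_1 ≅ Z,  H_2 = 0,  H_3 = 0.

We work with the vertex ordering 0 < 1 < 2 < 3 < 4 < 5 < 6 < 7 < 8. The simplices of K, each written with vertices in increasing order, are:

  0-simplices (9): [0], [1], [2], [3], [4], [5], [6], [7], [8]
  1-simplices (11): [0,6], [0,8], [1,2], [1,4], [1,5], [2,4], [2,5], [3,7], [3,8], [4,5], [6,7]
  2-simplices (4): [1,2,4], [1,2,5], [1,4,5], [2,4,5]
  3-simplices (1): [1,2,4,5]

giving chain groups C_0 ≅ Z^9, C_1 ≅ Z^11, C_2 ≅ Z^4, C_3 ≅ Z^1.

∂_1: C_1 → C_0 is given by ∂[p,q] = [q] − [p].
As a 9×11 matrix over Z this has rank 7, with invariant factors (1,1,1,1,1,1,1).

∂_2: C_2 → C_1 maps a triangle to the signed sum of its edges. For instance
  ∂[1,2,4] = [2,4] − [1,4] + [1,2],
  ∂[2,4,5] = [4,5] − [2,5] + [2,4].
The resulting 11×4 matrix has rank 3, and its Smith normal form has invariant factors (1,1,1).

Boundary ∂_3: C_3 → C_2 sends each 3-simplex σ to the alternating sum Σ_i (−1)^i (σ with its i-th vertex removed). For instance
  ∂[1,2,4,5] = [2,4,5] − [1,4,5] + [1,2,5] − [1,2,4].
The resulting 4×1 matrix has rank 1, and its Smith normal form has invariant factors (1).

Reading off H_k = ker ∂_k / im ∂_{k+1}:

  H_0: rank C_0 − rank ∂_1 = 9 − 7 = 2, and the invariant factors of ∂_1 are all 1, so H_0 ≅ Z^2.
  H_1: rank ker ∂_1 − rank ∂_2 = (11 − 7) − 3 = 1, and the invariant factors of ∂_2 are all 1, so H_1 ≅ Z.
  H_2: rank ker ∂_2 − rank ∂_3 = (4 − 3) − 1 = 0, and the invariant factors of ∂_3 are all 1, so H_2 ≅ 0.
  H_3: rank ker ∂_3 − rank ∂_4 = (1 − 1) − 0 = 0, and there is no ∂_4, so H_3 ≅ 0.

As a check, the Euler characteristic is 9 − 11 + 4 − 1 = 1, which agrees with 2 − 1 + 0 − 0 = 1.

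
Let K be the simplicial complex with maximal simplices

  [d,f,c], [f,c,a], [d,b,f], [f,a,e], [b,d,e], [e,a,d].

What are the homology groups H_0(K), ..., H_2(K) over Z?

K has 6 vertices, 12 edges, 6 triangles.
rank ∂_0 = 0, rank ∂_1 = 5 ⇒ b_0 = 6 − 0 − 5 = 1; all invariant factors of ∂_1 are 1 so no torsion. So H_0 ≅ Z.
rank ∂_1 = 5, rank ∂_2 = 6 ⇒ b_1 = 12 − 5 − 6 = 1; all invariant factors of ∂_2 are 1 so no torsion. So H_1 ≅ Z.
rank ∂_2 = 6, rank ∂_3 = 0 ⇒ b_2 = 6 − 6 − 0 = 0. So H_2 ≅ 0.

H_0 ≅ Z,  H_1 ≅ Z,  H_2 = 0.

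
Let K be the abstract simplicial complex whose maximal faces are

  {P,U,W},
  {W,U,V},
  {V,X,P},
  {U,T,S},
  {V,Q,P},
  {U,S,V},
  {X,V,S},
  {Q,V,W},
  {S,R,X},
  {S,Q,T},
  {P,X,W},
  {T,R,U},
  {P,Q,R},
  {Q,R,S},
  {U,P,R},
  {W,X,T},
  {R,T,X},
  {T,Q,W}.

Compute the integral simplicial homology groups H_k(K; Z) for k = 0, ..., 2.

H_0 = Z,  H_1 = Z ⊕ Z/2Z,  H_2 = 0.

We work with the vertex ordering P < Q < R < S < T < U < V < W < X. The simplices of K, each written with vertices in increasing order, are:

  0-simplices (9): P, Q, R, S, T, U, V, W, X
  1-simplices (27): PQ, PR, PU, PV, PW, PX, QR, QS, QT, QV, QW, RS, RT, RU, RX, ST, SU, SV, SX, TU, TW, TX, UV, UW, VW, VX, WX
  2-simplices (18): PQR, PQV, PRU, PUW, PVX, PWX, QRS, QST, QTW, QVW, RSX, RTU, RTX, STU, SUV, SVX, TWX, UVW

giving chain groups C_0 ≅ Z^9, C_1 ≅ Z^27, C_2 ≅ Z^18.

∂_1: C_1 → C_0 sends each edge [p,q] (with p < q) to q − p.
As a 9×27 matrix over Z this has rank 8, with invariant factors (1,1,1,1,1,1,1,1).

∂_2: C_2 → C_1 maps a triangle to the signed sum of its edges. For instance
  ∂PQV = QV − PV + PQ,
  ∂PRU = RU − PU + PR.
This gives a 27×18 integer matrix of rank 18; reducing to Smith normal form yields diagonal entries (1,1,1,1,1,1,1,1,1,1,1,1,1,1,1,1,1,2).

Computing H_k = (kernel of ∂_k) / (image of ∂_{k+1}):

  H_0: rank C_0 − rank ∂_1 = 9 − 8 = 1, and the invariant factors of ∂_1 are all 1, so H_0 ≅ Z.
  H_1: rank ker ∂_1 − rank ∂_2 = (27 − 8) − 18 = 1, and ∂_2 has invariant factor 2 > 1, so H_1 ≅ Z ⊕ Z/2Z.
  H_2: rank ker ∂_2 − rank ∂_3 = (18 − 18) − 0 = 0, and there is no ∂_3, so H_2 ≅ 0.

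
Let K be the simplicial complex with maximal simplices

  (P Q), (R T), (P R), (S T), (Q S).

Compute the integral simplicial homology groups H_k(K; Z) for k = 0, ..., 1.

H_0 = Z,  H_1 = Z.

K has 5 vertices, 5 edges.
rank ∂_0 = 0, rank ∂_1 = 4 ⇒ b_0 = 5 − 0 − 4 = 1; all invariant factors of ∂_1 are 1 so no torsion. So H_0 ≅ Z.
rank ∂_1 = 4, rank ∂_2 = 0 ⇒ b_1 = 5 − 4 − 0 = 1. So H_1 ≅ Z.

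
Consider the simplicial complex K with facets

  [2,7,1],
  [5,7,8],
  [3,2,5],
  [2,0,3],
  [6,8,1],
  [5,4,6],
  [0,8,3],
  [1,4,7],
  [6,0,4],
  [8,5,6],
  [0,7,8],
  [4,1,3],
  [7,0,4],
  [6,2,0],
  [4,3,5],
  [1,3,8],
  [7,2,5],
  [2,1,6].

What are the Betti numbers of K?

b_0 = 1, b_1 = 2, b_2 = 1.

Take the total order 0 < 1 < 2 < 3 < 4 < 5 < 6 < 7 < 8 on the vertex set. Then K (dimension 2) consists of the simplices:

  0-simplices (9): [0], [1], [2], [3], [4], [5], [6], [7], [8]
  1-simplices (27): (27 of them)
  2-simplices (18): [0,2,3], [0,2,6], [0,3,8], [0,4,6], [0,4,7], [0,7,8], [1,2,6], [1,2,7], [1,3,4], [1,3,8], [1,4,7], [1,6,8], [2,3,5], [2,5,7], [3,4,5], [4,5,6], [5,6,8], [5,7,8]

giving chain groups C_0 ≅ Z^9, C_1 ≅ Z^27, C_2 ≅ Z^18.

The boundary map ∂_1: C_1 → C_0 sends each edge [p,q] (with p < q) to q − p.
The 9×27 boundary matrix has rank 8 and Smith normal form diag(1,1,1,1,1,1,1,1).

∂_2: C_2 → C_1 maps a triangle to the signed sum of its edges. For instance
  ∂[1,6,8] = [6,8] − [1,8] + [1,6],
  ∂[1,2,6] = [2,6] − [1,6] + [1,2].
The 27×18 boundary matrix has rank 17 and Smith normal form diag(1,1,1,1,1,1,1,1,1,1,1,1,1,1,1,1,1).

Computing H_k = (kernel of ∂_k) / (image of ∂_{k+1}):

  H_0: rank C_0 − rank ∂_1 = 9 − 8 = 1, and the invariant factors of ∂_1 are all 1, so H_0 ≅ Z.
  H_1: rank ker ∂_1 − rank ∂_2 = (27 − 8) − 17 = 2, and the invariant factors of ∂_2 are all 1, so H_1 ≅ Z^2.
  H_2: rank ker ∂_2 − rank ∂_3 = (18 − 17) − 0 = 1, and there is no ∂_3, so H_2 ≅ Z.

Hence the Betti numbers are b_0 = 1, b_1 = 2, b_2 = 1.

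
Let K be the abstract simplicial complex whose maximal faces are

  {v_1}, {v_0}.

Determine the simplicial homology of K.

H_0 = Z^2.

Fix the vertex order v_0 < v_1 and write every simplex with vertices in increasing order. Then dim K = 0 and the simplices of K are:

  0-simplices (2): [v_0], [v_1]

so the chain groups are C_0 ≅ Z^2.

Reading off H_k = ker ∂_k / im ∂_{k+1}:

  H_0: rank C_0 − rank ∂_1 = 2 − 0 = 2, and there is no ∂_1, so H_0 ≅ Z^2.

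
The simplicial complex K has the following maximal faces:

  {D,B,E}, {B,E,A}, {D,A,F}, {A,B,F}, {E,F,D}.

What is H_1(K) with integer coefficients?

H_1 = Z.

K has 5 vertices, 10 edges, 5 triangles.
rank ∂_1 = 4, rank ∂_2 = 5 ⇒ b_1 = 10 − 4 − 5 = 1; all invariant factors of ∂_2 are 1 so no torsion. So H_1 ≅ Z.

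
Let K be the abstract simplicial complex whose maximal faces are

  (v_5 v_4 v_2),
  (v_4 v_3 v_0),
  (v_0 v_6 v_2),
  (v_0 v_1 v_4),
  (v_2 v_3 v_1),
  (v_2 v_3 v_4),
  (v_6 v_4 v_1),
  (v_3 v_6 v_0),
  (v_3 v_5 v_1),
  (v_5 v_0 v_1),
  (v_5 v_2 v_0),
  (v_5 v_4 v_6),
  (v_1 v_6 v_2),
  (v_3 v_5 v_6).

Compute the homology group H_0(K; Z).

We work with the vertex ordering v_0 < v_1 < v_2 < v_3 < v_4 < v_5 < v_6. The simplices of K, each written with vertices in increasing order, are:

  0-simplices (7): [v_0], [v_1], [v_2], [v_3], [v_4], [v_5], [v_6]
  1-simplices (21): (21 of them)
  2-simplices (14): (14 of them)

giving chain groups C_0 ≅ Z^7, C_1 ≅ Z^21, C_2 ≅ Z^14.

Boundary ∂_1: C_1 → C_0 is given by ∂[p,q] = [q] − [p]. For instance
  ∂[v_1,v_5] = [v_5] − [v_1].
The 7×21 boundary matrix has rank 6 and Smith normal form diag(1,1,1,1,1,1).

The boundary map ∂_2: C_2 → C_1 acts by ∂[p,q,r] = [q,r] − [p,r] + [p,q]. For instance
  ∂[v_0,v_1,v_4] = [v_1,v_4] − [v_0,v_4] + [v_0,v_1],
  ∂[v_0,v_1,v_5] = [v_1,v_5] − [v_0,v_5] + [v_0,v_1].
The resulting 21×14 matrix has rank 13, and its Smith normal form has invariant factors (1,1,1,1,1,1,1,1,1,1,1,1,1).

Now H_k = ker ∂_k / im ∂_{k+1}, so:

  H_0: rank C_0 − rank ∂_1 = 7 − 6 = 1, and the invariant factors of ∂_1 are all 1, so H_0 ≅ Z.

H_0 = Z.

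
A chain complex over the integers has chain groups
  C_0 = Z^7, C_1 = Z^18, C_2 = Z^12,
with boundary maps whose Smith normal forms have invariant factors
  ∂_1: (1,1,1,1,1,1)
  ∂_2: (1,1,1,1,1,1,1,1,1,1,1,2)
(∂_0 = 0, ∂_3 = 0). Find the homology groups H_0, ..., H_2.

H_0 ≅ Z,  H_1 ≅ Z/2,  H_2 = 0.

H_0: b_0 = 7 − 0 − 6 = 1; torsion from ∂_1 factors > 1: none. So H_0 ≅ Z.
H_1: b_1 = 18 − 6 − 12 = 0; torsion from ∂_2 factors > 1: [2]. So H_1 ≅ Z/2.
H_2: b_2 = 12 − 12 − 0 = 0; torsion from ∂_3 factors > 1: none. So H_2 ≅ 0.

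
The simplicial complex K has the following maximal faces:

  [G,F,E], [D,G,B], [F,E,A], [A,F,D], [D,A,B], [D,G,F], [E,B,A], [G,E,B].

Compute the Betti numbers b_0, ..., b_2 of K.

b_0 = 1, b_1 = 0, b_2 = 1.

We work with the vertex ordering A < B < D < E < F < G. The simplices of K, each written with vertices in increasing order, are:

  0-simplices (6): A, B, D, E, F, G
  1-simplices (12): AB, AD, AE, AF, BD, BE, BG, DF, DG, EF, EG, FG
  2-simplices (8): ABD, ABE, ADF, AEF, BDG, BEG, DFG, EFG

giving chain groups C_0 ≅ Z^6, C_1 ≅ Z^12, C_2 ≅ Z^8.

∂_1: C_1 → C_0 is given by ∂[p,q] = [q] − [p].
As a 6×12 matrix over Z this has rank 5, with invariant factors (1,1,1,1,1).

The boundary map ∂_2: C_2 → C_1 acts by ∂[p,q,r] = [q,r] − [p,r] + [p,q]. For instance
  ∂ABD = BD − AD + AB,
  ∂BDG = DG − BG + BD.
As a 12×8 matrix over Z this has rank 7, with invariant factors (1,1,1,1,1,1,1).

Reading off H_k = ker ∂_k / im ∂_{k+1}:

  H_0: rank C_0 − rank ∂_1 = 6 − 5 = 1, and the invariant factors of ∂_1 are all 1, so H_0 ≅ Z.
  H_1: rank ker ∂_1 − rank ∂_2 = (12 − 5) − 7 = 0, and the invariant factors of ∂_2 are all 1, so H_1 ≅ 0.
  H_2: rank ker ∂_2 − rank ∂_3 = (8 − 7) − 0 = 1, and there is no ∂_3, so H_2 ≅ Z.

As a check, the Euler characteristic is 6 − 12 + 8 = 2, which agrees with 1 − 0 + 1 = 2.

Hence the Betti numbers are b_0 = 1, b_1 = 0, b_2 = 1.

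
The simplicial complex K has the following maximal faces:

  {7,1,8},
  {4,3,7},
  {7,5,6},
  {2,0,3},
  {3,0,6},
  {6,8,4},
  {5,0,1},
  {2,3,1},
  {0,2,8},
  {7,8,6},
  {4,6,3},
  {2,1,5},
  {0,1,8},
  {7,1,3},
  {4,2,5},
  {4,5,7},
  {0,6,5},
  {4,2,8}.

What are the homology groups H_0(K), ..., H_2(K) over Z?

Fix the vertex order 0 < 1 < 2 < 3 < 4 < 5 < 6 < 7 < 8 and write every simplex with vertices in increasing order. Then dim K = 2 and the simplices of K are:

  0-simplices (9): [0], [1], [2], [3], [4], [5], [6], [7], [8]
  1-simplices (27): (27 of them)
  2-simplices (18): [0,1,5], [0,1,8], [0,2,3], [0,2,8], [0,3,6], [0,5,6], [1,2,3], [1,2,5], [1,3,7], [1,7,8], [2,4,5], [2,4,8], [3,4,6], [3,4,7], [4,5,7], [4,6,8], [5,6,7], [6,7,8]

so the chain groups are C_0 ≅ Z^9, C_1 ≅ Z^27, C_2 ≅ Z^18.

The boundary map ∂_1: C_1 → C_0 maps an edge to its endpoints' difference, ∂[p,q] = q − p.
The 9×27 boundary matrix has rank 8 and Smith normal form diag(1,1,1,1,1,1,1,1).

Boundary ∂_2: C_2 → C_1 sends each 2-simplex [p,q,r] to [q,r] − [p,r] + [p,q]. For instance
  ∂[0,1,8] = [1,8] − [0,8] + [0,1],
  ∂[6,7,8] = [7,8] − [6,8] + [6,7].
The resulting 27×18 matrix has rank 18, and its Smith normal form has invariant factors (1,1,1,1,1,1,1,1,1,1,1,1,1,1,1,1,1,2).

From H_k ≅ ker(∂_k) / im(∂_{k+1}) we obtain:

  H_0: rank C_0 − rank ∂_1 = 9 − 8 = 1, and the invariant factors of ∂_1 are all 1, so H_0 ≅ Z.
  H_1: rank ker ∂_1 − rank ∂_2 = (27 − 8) − 18 = 1, and ∂_2 has invariant factor 2 > 1, so H_1 ≅ Z ⊕ Z/2.
  H_2: rank ker ∂_2 − rank ∂_3 = (18 − 18) − 0 = 0, and there is no ∂_3, so H_2 ≅ 0.

As a check, the Euler characteristic is 9 − 27 + 18 = 0, which agrees with 1 − 1 + 0 = 0.

H_0 ≅ Z,  H_1 ≅ Z ⊕ Z/2,  H_2 = 0.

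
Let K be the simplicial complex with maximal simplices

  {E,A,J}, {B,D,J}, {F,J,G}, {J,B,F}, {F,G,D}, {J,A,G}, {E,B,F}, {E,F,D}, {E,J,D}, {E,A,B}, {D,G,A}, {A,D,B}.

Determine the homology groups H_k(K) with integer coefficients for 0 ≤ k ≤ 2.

K has 7 vertices, 18 edges, 12 triangles.
rank ∂_0 = 0, rank ∂_1 = 6 ⇒ b_0 = 7 − 0 − 6 = 1; all invariant factors of ∂_1 are 1 so no torsion. So H_0 ≅ Z.
rank ∂_1 = 6, rank ∂_2 = 12 ⇒ b_1 = 18 − 6 − 12 = 0; ∂_2 has invariant factor(s) [2] giving torsion. So H_1 ≅ Z/2Z.
rank ∂_2 = 12, rank ∂_3 = 0 ⇒ b_2 = 12 − 12 − 0 = 0. So H_2 ≅ 0.

H_0 = Z,  H_1 = Z/2Z,  H_2 = 0.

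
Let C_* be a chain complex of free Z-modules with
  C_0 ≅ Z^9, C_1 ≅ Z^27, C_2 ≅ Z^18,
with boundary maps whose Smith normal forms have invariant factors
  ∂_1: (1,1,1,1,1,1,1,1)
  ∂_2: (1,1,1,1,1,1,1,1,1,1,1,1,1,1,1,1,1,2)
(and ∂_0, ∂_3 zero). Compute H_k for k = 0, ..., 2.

H_0: b_0 = 9 − 0 − 8 = 1; torsion from ∂_1 factors > 1: none. So H_0 ≅ Z.
H_1: b_1 = 27 − 8 − 18 = 1; torsion from ∂_2 factors > 1: [2]. So H_1 ≅ Z ⊕ Z/2.
H_2: b_2 = 18 − 18 − 0 = 0; torsion from ∂_3 factors > 1: none. So H_2 ≅ 0.

H_0 ≅ Z,  H_1 ≅ Z ⊕ Z/2,  H_2 = 0.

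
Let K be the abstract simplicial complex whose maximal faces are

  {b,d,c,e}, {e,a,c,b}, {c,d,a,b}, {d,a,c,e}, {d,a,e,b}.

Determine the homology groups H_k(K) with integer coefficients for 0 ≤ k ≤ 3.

H_0 ≅ Z,  H_1 = 0,  H_2 = 0,  H_3 ≅ Z.

Order the vertices as a < b < c < d < e. Listing each simplex with vertices in this order, K has dimension 3 with simplices:

  0-simplices (5): a, b, c, d, e
  1-simplices (10): ab, ac, ad, ae, bc, bd, be, cd, ce, de
  2-simplices (10): abc, abd, abe, acd, ace, ade, bcd, bce, bde, cde
  3-simplices (5): abcd, abce, abde, acde, bcde

Hence C_0 ≅ Z^5, C_1 ≅ Z^10, C_2 ≅ Z^10, C_3 ≅ Z^5.

Boundary ∂_1: C_1 → C_0 sends each edge [p,q] (with p < q) to q − p.
The resulting 5×10 matrix has rank 4, and its Smith normal form has invariant factors (1,1,1,1).

∂_2: C_2 → C_1 maps a triangle to the signed sum of its edges. For instance
  ∂abe = be − ae + ab,
  ∂bcd = cd − bd + bc.
As a 10×10 matrix over Z this has rank 6, with invariant factors (1,1,1,1,1,1).

∂_3: C_3 → C_2 sends each 3-simplex σ to the alternating sum Σ_i (−1)^i (σ with its i-th vertex removed). For instance
  ∂abcd = bcd − acd + abd − abc,
  ∂bcde = cde − bde + bce − bcd.
This gives a 10×5 integer matrix of rank 4; reducing to Smith normal form yields diagonal entries (1,1,1,1).

From H_k ≅ ker(∂_k) / im(∂_{k+1}) we obtain:

  H_0: rank C_0 − rank ∂_1 = 5 − 4 = 1, and the invariant factors of ∂_1 are all 1, so H_0 ≅ Z.
  H_1: rank ker ∂_1 − rank ∂_2 = (10 − 4) − 6 = 0, and the invariant factors of ∂_2 are all 1, so H_1 ≅ 0.
  H_2: rank ker ∂_2 − rank ∂_3 = (10 − 6) − 4 = 0, and the invariant factors of ∂_3 are all 1, so H_2 ≅ 0.
  H_3: rank ker ∂_3 − rank ∂_4 = (5 − 4) − 0 = 1, and there is no ∂_4, so H_3 ≅ Z.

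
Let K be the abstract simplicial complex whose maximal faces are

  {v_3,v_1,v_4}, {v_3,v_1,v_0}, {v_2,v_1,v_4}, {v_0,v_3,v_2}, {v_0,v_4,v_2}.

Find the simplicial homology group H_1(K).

H_1 ≅ Z.

Take the total order v_0 < v_1 < v_2 < v_3 < v_4 on the vertex set. Then K (dimension 2) consists of the simplices:

  0-simplices (5): [v_0], [v_1], [v_2], [v_3], [v_4]
  1-simplices (10): [v_0,v_1], [v_0,v_2], [v_0,v_3], [v_0,v_4], [v_1,v_2], [v_1,v_3], [v_1,v_4], [v_2,v_3], [v_2,v_4], [v_3,v_4]
  2-simplices (5): [v_0,v_1,v_3], [v_0,v_2,v_3], [v_0,v_2,v_4], [v_1,v_2,v_4], [v_1,v_3,v_4]

giving chain groups C_0 ≅ Z^5, C_1 ≅ Z^10, C_2 ≅ Z^5.

∂_1: C_1 → C_0 sends each edge [p,q] (with p < q) to q − p.
As a 5×10 matrix over Z this has rank 4, with invariant factors (1,1,1,1).

∂_2: C_2 → C_1 sends each 2-simplex [p,q,r] to [q,r] − [p,r] + [p,q]. For instance
  ∂[v_1,v_2,v_4] = [v_2,v_4] − [v_1,v_4] + [v_1,v_2],
  ∂[v_0,v_2,v_4] = [v_2,v_4] − [v_0,v_4] + [v_0,v_2].
The resulting 10×5 matrix has rank 5, and its Smith normal form has invariant factors (1,1,1,1,1).

Reading off H_k = ker ∂_k / im ∂_{k+1}:

  H_1: rank ker ∂_1 − rank ∂_2 = (10 − 4) − 5 = 1, and the invariant factors of ∂_2 are all 1, so H_1 = Z.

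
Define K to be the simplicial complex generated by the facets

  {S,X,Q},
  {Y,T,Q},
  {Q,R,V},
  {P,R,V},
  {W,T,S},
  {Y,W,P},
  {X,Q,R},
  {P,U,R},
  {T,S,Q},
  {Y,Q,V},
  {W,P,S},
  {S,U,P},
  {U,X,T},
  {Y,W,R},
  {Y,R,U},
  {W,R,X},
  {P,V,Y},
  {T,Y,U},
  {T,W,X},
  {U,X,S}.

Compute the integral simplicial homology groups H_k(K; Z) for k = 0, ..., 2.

Order the vertices as P < Q < R < S < T < U < V < W < X < Y. Listing each simplex with vertices in this order, K has dimension 2 with simplices:

  0-simplices (10): P, Q, R, S, T, U, V, W, X, Y
  1-simplices (30): PR, PS, PU, PV, PW, PY, QR, QS, QT, QV, QX, QY, RU, RV, RW, RX, RY, ST, SU, SW, SX, TU, TW, TX, TY, UX, UY, VY, WX, WY
  2-simplices (20): PRU, PRV, PSU, PSW, PVY, PWY, QRV, QRX, QST, QSX, QTY, QVY, RUY, RWX, RWY, STW, SUX, TUX, TUY, TWX

so the chain groups are C_0 ≅ Z^10, C_1 ≅ Z^30, C_2 ≅ Z^20.

The boundary map ∂_1: C_1 → C_0 sends each edge [p,q] (with p < q) to q − p. For instance
  ∂QY = Y − Q.
The 10×30 boundary matrix has rank 9 and Smith normal form diag(1,1,1,1,1,1,1,1,1).

The boundary map ∂_2: C_2 → C_1 sends each 2-simplex [p,q,r] to [q,r] − [p,r] + [p,q]. For instance
  ∂QST = ST − QT + QS,
  ∂PRU = RU − PU + PR.
The resulting 30×20 matrix has rank 20, and its Smith normal form has invariant factors (1,1,1,1,1,1,1,1,1,1,1,1,1,1,1,1,1,1,1,2).

Computing H_k = (kernel of ∂_k) / (image of ∂_{k+1}):

  H_0: rank C_0 − rank ∂_1 = 10 − 9 = 1, and the invariant factors of ∂_1 are all 1, so H_0 ≅ Z.
  H_1: rank ker ∂_1 − rank ∂_2 = (30 − 9) − 20 = 1, and ∂_2 has invariant factor 2 > 1, so H_1 ≅ Z ⊕ Z/2Z.
  H_2: rank ker ∂_2 − rank ∂_3 = (20 − 20) − 0 = 0, and there is no ∂_3, so H_2 ≅ 0.

H_0 = Z,  H_1 = Z ⊕ Z/2Z,  H_2 = 0.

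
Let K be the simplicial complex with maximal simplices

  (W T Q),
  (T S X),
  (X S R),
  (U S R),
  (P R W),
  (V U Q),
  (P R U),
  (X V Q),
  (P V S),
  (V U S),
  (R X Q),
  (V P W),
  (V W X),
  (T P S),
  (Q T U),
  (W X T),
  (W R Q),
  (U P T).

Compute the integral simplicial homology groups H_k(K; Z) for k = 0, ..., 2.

Take the total order P < Q < R < S < T < U < V < W < X on the vertex set. Then K (dimension 2) consists of the simplices:

  0-simplices (9): P, Q, R, S, T, U, V, W, X
  1-simplices (27): PR, PS, PT, PU, PV, PW, QR, QT, QU, QV, QW, QX, RS, RU, RW, RX, ST, SU, SV, SX, TU, TW, TX, UV, VW, VX, WX
  2-simplices (18): PRU, PRW, PST, PSV, PTU, PVW, QRW, QRX, QTU, QTW, QUV, QVX, RSU, RSX, STX, SUV, TWX, VWX

so the chain groups are C_0 ≅ Z^9, C_1 ≅ Z^27, C_2 ≅ Z^18.

∂_1: C_1 → C_0 maps an edge to its endpoints' difference, ∂[p,q] = q − p. For instance
  ∂VW = W − V.
As a 9×27 matrix over Z this has rank 8, with invariant factors (1,1,1,1,1,1,1,1).

The boundary map ∂_2: C_2 → C_1 maps a triangle to the signed sum of its edges. For instance
  ∂QUV = UV − QV + QU,
  ∂PTU = TU − PU + PT.
As a 27×18 matrix over Z this has rank 18, with invariant factors (1,1,1,1,1,1,1,1,1,1,1,1,1,1,1,1,1,2).

Computing H_k = (kernel of ∂_k) / (image of ∂_{k+1}):

  H_0: rank C_0 − rank ∂_1 = 9 − 8 = 1, and the invariant factors of ∂_1 are all 1, so H_0 ≅ Z.
  H_1: rank ker ∂_1 − rank ∂_2 = (27 − 8) − 18 = 1, and ∂_2 has invariant factor 2 > 1, so H_1 ≅ Z ⊕ Z/2.
  H_2: rank ker ∂_2 − rank ∂_3 = (18 − 18) − 0 = 0, and there is no ∂_3, so H_2 ≅ 0.

As a check, the Euler characteristic is 9 − 27 + 18 = 0, which agrees with 1 − 1 + 0 = 0.

H_0 = Z,  H_1 = Z ⊕ Z/2,  H_2 = 0.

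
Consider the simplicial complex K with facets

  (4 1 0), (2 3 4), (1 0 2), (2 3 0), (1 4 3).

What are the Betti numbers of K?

b_0 = 1, b_1 = 1, b_2 = 0.

Fix the vertex order 0 < 1 < 2 < 3 < 4 and write every simplex with vertices in increasing order. Then dim K = 2 and the simplices of K are:

  0-simplices (5): [0], [1], [2], [3], [4]
  1-simplices (10): [0,1], [0,2], [0,3], [0,4], [1,2], [1,3], [1,4], [2,3], [2,4], [3,4]
  2-simplices (5): [0,1,2], [0,1,4], [0,2,3], [1,3,4], [2,3,4]

Hence C_0 ≅ Z^5, C_1 ≅ Z^10, C_2 ≅ Z^5.

Boundary ∂_1: C_1 → C_0 sends each edge [p,q] (with p < q) to q − p. For instance
  ∂[0,2] = [2] − [0].
The resulting 5×10 matrix has rank 4, and its Smith normal form has invariant factors (1,1,1,1).

Boundary ∂_2: C_2 → C_1 sends each 2-simplex [p,q,r] to [q,r] − [p,r] + [p,q]. For instance
  ∂[0,2,3] = [2,3] − [0,3] + [0,2],
  ∂[0,1,2] = [1,2] − [0,2] + [0,1].
This gives a 10×5 integer matrix of rank 5; reducing to Smith normal form yields diagonal entries (1,1,1,1,1).

From H_k ≅ ker(∂_k) / im(∂_{k+1}) we obtain:

  H_0: rank C_0 − rank ∂_1 = 5 − 4 = 1, and the invariant factors of ∂_1 are all 1, so H_0 = Z.
  H_1: rank ker ∂_1 − rank ∂_2 = (10 − 4) − 5 = 1, and the invariant factors of ∂_2 are all 1, so H_1 = Z.
  H_2: rank ker ∂_2 − rank ∂_3 = (5 − 5) − 0 = 0, and there is no ∂_3, so H_2 = 0.

(K is a triangulation of the Möbius band.)

Hence the Betti numbers are b_0 = 1, b_1 = 1, b_2 = 0.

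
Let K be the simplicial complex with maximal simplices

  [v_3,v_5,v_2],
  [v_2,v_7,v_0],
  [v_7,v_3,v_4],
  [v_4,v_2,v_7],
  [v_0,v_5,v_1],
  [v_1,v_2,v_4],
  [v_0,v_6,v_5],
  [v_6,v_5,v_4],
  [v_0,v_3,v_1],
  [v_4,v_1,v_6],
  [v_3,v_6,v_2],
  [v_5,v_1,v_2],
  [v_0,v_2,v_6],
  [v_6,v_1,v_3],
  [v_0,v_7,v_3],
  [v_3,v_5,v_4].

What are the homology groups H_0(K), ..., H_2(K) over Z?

Take the total order v_0 < v_1 < v_2 < v_3 < v_4 < v_5 < v_6 < v_7 on the vertex set. Then K (dimension 2) consists of the simplices:

  0-simplices (8): [v_0], [v_1], [v_2], [v_3], [v_4], [v_5], [v_6], [v_7]
  1-simplices (24): (24 of them)
  2-simplices (16): (16 of them)

giving chain groups C_0 ≅ Z^8, C_1 ≅ Z^24, C_2 ≅ Z^16.

∂_1: C_1 → C_0 is given by ∂[p,q] = [q] − [p].
The 8×24 boundary matrix has rank 7 and Smith normal form diag(1,1,1,1,1,1,1).

Boundary ∂_2: C_2 → C_1 acts by ∂[p,q,r] = [q,r] − [p,r] + [p,q]. For instance
  ∂[v_1,v_3,v_6] = [v_3,v_6] − [v_1,v_6] + [v_1,v_3],
  ∂[v_3,v_4,v_5] = [v_4,v_5] − [v_3,v_5] + [v_3,v_4].
The resulting 24×16 matrix has rank 15, and its Smith normal form has invariant factors (1,1,1,1,1,1,1,1,1,1,1,1,1,1,1).

Reading off H_k = ker ∂_k / im ∂_{k+1}:

  H_0: rank C_0 − rank ∂_1 = 8 − 7 = 1, and the invariant factors of ∂_1 are all 1, so H_0 = Z.
  H_1: rank ker ∂_1 − rank ∂_2 = (24 − 7) − 15 = 2, and the invariant factors of ∂_2 are all 1, so H_1 = Z^2.
  H_2: rank ker ∂_2 − rank ∂_3 = (16 − 15) − 0 = 1, and there is no ∂_3, so H_2 = Z.

H_0 ≅ Z,  H_1 ≅ Z^2,  H_2 ≅ Z.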